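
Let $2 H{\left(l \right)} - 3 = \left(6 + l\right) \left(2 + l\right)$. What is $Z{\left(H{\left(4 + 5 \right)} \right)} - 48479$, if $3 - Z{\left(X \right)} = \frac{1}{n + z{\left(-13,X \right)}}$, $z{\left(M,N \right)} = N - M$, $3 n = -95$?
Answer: $- \frac{9501299}{196} \approx -48476.0$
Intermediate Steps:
$n = - \frac{95}{3}$ ($n = \frac{1}{3} \left(-95\right) = - \frac{95}{3} \approx -31.667$)
$H{\left(l \right)} = \frac{3}{2} + \frac{\left(2 + l\right) \left(6 + l\right)}{2}$ ($H{\left(l \right)} = \frac{3}{2} + \frac{\left(6 + l\right) \left(2 + l\right)}{2} = \frac{3}{2} + \frac{\left(2 + l\right) \left(6 + l\right)}{2}$)
$Z{\left(X \right)} = 3 - \frac{1}{- \frac{56}{3} + X}$ ($Z{\left(X \right)} = 3 - \frac{1}{- \frac{95}{3} + \left(X - -13\right)} = 3 - \frac{1}{- \frac{95}{3} + \left(X + 13\right)} = 3 - \frac{1}{- \frac{95}{3} + \left(13 + X\right)} = 3 - \frac{1}{- \frac{56}{3} + X}$)
$Z{\left(H{\left(4 + 5 \right)} \right)} - 48479 = \frac{9 \left(-19 + \left(\frac{15}{2} + \frac{\left(4 + 5\right)^{2}}{2} + 4 \left(4 + 5\right)\right)\right)}{-56 + 3 \left(\frac{15}{2} + \frac{\left(4 + 5\right)^{2}}{2} + 4 \left(4 + 5\right)\right)} - 48479 = \frac{9 \left(-19 + \left(\frac{15}{2} + \frac{9^{2}}{2} + 4 \cdot 9\right)\right)}{-56 + 3 \left(\frac{15}{2} + \frac{9^{2}}{2} + 4 \cdot 9\right)} - 48479 = \frac{9 \left(-19 + \left(\frac{15}{2} + \frac{1}{2} \cdot 81 + 36\right)\right)}{-56 + 3 \left(\frac{15}{2} + \frac{1}{2} \cdot 81 + 36\right)} - 48479 = \frac{9 \left(-19 + \left(\frac{15}{2} + \frac{81}{2} + 36\right)\right)}{-56 + 3 \left(\frac{15}{2} + \frac{81}{2} + 36\right)} - 48479 = \frac{9 \left(-19 + 84\right)}{-56 + 3 \cdot 84} - 48479 = 9 \frac{1}{-56 + 252} \cdot 65 - 48479 = 9 \cdot \frac{1}{196} \cdot 65 - 48479 = \frac{585}{196} - 48479 = - \frac{9501299}{196}$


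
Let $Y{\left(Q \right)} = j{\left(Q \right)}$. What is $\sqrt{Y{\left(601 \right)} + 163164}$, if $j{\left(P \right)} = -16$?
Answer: $2 \sqrt{40787} \approx 403.92$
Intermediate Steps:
$Y{\left(Q \right)} = -16$
$\sqrt{Y{\left(601 \right)} + 163164} = \sqrt{-16 + 163164} = \sqrt{163148} = 2 \sqrt{40787}$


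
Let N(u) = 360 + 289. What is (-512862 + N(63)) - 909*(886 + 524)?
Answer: -1793903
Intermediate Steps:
N(u) = 649
(-512862 + N(63)) - 909*(886 + 524) = (-512862 + 649) - 909*(886 + 524) = -512213 - 909*1410 = -512213 - 1281690 = -1793903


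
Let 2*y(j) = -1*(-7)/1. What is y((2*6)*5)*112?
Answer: 392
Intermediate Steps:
y(j) = 7/2 (y(j) = (-1*(-7)/1)/2 = (7*1)/2 = (½)*7 = 7/2)
y((2*6)*5)*112 = (7/2)*112 = 392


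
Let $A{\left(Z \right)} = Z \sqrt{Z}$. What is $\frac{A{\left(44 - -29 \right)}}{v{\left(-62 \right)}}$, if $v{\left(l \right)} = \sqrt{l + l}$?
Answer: $- \frac{73 i \sqrt{2263}}{62} \approx - 56.011 i$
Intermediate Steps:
$v{\left(l \right)} = \sqrt{2} \sqrt{l}$ ($v{\left(l \right)} = \sqrt{2 l} = \sqrt{2} \sqrt{l}$)
$A{\left(Z \right)} = Z^{\frac{3}{2}}$
$\frac{A{\left(44 - -29 \right)}}{v{\left(-62 \right)}} = \frac{\left(44 - -29\right)^{\frac{3}{2}}}{\sqrt{2} \sqrt{-62}} = \frac{\left(44 + 29\right)^{\frac{3}{2}}}{\sqrt{2} i \sqrt{62}} = \frac{73^{\frac{3}{2}}}{2 i \sqrt{31}} = 73 \sqrt{73} \left(- \frac{i \sqrt{31}}{62}\right) = - \frac{73 i \sqrt{2263}}{62}$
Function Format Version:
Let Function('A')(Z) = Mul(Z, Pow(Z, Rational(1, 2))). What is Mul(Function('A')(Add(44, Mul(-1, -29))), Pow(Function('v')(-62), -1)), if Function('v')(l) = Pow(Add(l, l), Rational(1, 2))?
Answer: Mul(Rational(-73, 62), I, Pow(2263, Rational(1, 2))) ≈ Mul(-56.011, I)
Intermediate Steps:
Function('v')(l) = Mul(Pow(2, Rational(1, 2)), Pow(l, Rational(1, 2))) (Function('v')(l) = Pow(Mul(2, l), Rational(1, 2)) = Mul(Pow(2, Rational(1, 2)), Pow(l, Rational(1, 2))))
Function('A')(Z) = Pow(Z, Rational(3, 2))
Mul(Function('A')(Add(44, Mul(-1, -29))), Pow(Function('v')(-62), -1)) = Mul(Pow(Add(44, Mul(-1, -29)), Rational(3, 2)), Pow(Mul(Pow(2, Rational(1, 2)), Pow(-62, Rational(1, 2))), -1)) = Mul(Pow(Add(44, 29), Rational(3, 2)), Pow(Mul(Pow(2, Rational(1, 2)), Mul(I, Pow(62, Rational(1, 2)))), -1)) = Mul(Pow(73, Rational(3, 2)), Pow(Mul(2, I, Pow(31, Rational(1, 2))), -1)) = Mul(Mul(73, Pow(73, Rational(1, 2))), Mul(Rational(-1, 62), I, Pow(31, Rational(1, 2)))) = Mul(Rational(-73, 62), I, Pow(2263, Rational(1, 2)))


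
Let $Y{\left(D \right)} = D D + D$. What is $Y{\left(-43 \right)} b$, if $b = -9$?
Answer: $-16254$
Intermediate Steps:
$Y{\left(D \right)} = D + D^{2}$ ($Y{\left(D \right)} = D^{2} + D = D + D^{2}$)
$Y{\left(-43 \right)} b = - 43 \left(1 - 43\right) \left(-9\right) = \left(-43\right) \left(-42\right) \left(-9\right) = 1806 \left(-9\right) = -16254$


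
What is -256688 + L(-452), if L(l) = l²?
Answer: -52384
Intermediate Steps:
-256688 + L(-452) = -256688 + (-452)² = -256688 + 204304 = -52384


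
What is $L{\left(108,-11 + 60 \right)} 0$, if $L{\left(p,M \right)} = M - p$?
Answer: $0$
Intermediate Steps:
$L{\left(108,-11 + 60 \right)} 0 = \left(\left(-11 + 60\right) - 108\right) 0 = \left(49 - 108\right) 0 = \left(-59\right) 0 = 0$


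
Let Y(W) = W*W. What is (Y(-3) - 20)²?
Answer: 121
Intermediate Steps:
Y(W) = W²
(Y(-3) - 20)² = ((-3)² - 20)² = (9 - 20)² = (-11)² = 121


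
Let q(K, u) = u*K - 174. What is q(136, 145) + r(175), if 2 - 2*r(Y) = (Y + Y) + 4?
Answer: 19370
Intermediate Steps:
q(K, u) = -174 + K*u (q(K, u) = K*u - 174 = -174 + K*u)
r(Y) = -1 - Y (r(Y) = 1 - ((Y + Y) + 4)/2 = 1 - (2*Y + 4)/2 = 1 - (4 + 2*Y)/2 = 1 + (-2 - Y) = -1 - Y)
q(136, 145) + r(175) = (-174 + 136*145) + (-1 - 1*175) = (-174 + 19720) + (-1 - 175) = 19546 - 176 = 19370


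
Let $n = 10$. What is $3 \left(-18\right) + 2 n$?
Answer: $-34$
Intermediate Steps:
$3 \left(-18\right) + 2 n = 3 \left(-18\right) + 2 \cdot 10 = -54 + 20 = -34$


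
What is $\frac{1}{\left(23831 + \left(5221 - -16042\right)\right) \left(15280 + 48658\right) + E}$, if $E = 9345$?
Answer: $\frac{1}{2883229517} \approx 3.4683 \cdot 10^{-10}$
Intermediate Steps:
$\frac{1}{\left(23831 + \left(5221 - -16042\right)\right) \left(15280 + 48658\right) + E} = \frac{1}{\left(23831 + \left(5221 - -16042\right)\right) \left(15280 + 48658\right) + 9345} = \frac{1}{\left(23831 + \left(5221 + 16042\right)\right) 63938 + 9345} = \frac{1}{\left(23831 + 21263\right) 63938 + 9345} = \frac{1}{45094 \cdot 63938 + 9345} = \frac{1}{2883220172 + 9345} = \frac{1}{2883229517}$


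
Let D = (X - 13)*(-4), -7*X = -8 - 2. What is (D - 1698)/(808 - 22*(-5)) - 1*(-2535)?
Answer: 2713058/1071 ≈ 2533.2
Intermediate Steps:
X = 10/7 (X = -(-8 - 2)/7 = -⅐*(-10) = 10/7 ≈ 1.4286)
D = 324/7 (D = (10/7 - 13)*(-4) = -81/7*(-4) = 324/7 ≈ 46.286)
(D - 1698)/(808 - 22*(-5)) - 1*(-2535) = (324/7 - 1698)/(808 - 22*(-5)) - 1*(-2535) = -11562/(7*(808 + 110)) + 2535 = -11562/7/918 + 2535 = -11562/7*1/918 + 2535 = -1927/1071 + 2535 = 2713058/1071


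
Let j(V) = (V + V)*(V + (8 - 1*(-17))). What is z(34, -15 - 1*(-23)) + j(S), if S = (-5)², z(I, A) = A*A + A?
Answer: 2572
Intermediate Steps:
z(I, A) = A + A² (z(I, A) = A² + A = A + A²)
S = 25
j(V) = 2*V*(25 + V) (j(V) = (2*V)*(V + (8 + 17)) = (2*V)*(V + 25) = (2*V)*(25 + V) = 2*V*(25 + V))
z(34, -15 - 1*(-23)) + j(S) = (-15 - 1*(-23))*(1 + (-15 - 1*(-23))) + 2*25*(25 + 25) = (-15 + 23)*(1 + (-15 + 23)) + 2*25*50 = 8*(1 + 8) + 2500 = 8*9 + 2500 = 72 + 2500 = 2572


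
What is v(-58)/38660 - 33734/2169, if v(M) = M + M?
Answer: -326102011/20963385 ≈ -15.556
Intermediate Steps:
v(M) = 2*M
v(-58)/38660 - 33734/2169 = (2*(-58))/38660 - 33734/2169 = -116*1/38660 - 33734*1/2169 = -29/9665 - 33734/2169 = -326102011/20963385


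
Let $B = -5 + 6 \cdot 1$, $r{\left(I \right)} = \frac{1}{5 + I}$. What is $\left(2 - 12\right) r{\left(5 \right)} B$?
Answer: $-1$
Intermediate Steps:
$B = 1$ ($B = -5 + 6 = 1$)
$\left(2 - 12\right) r{\left(5 \right)} B = \frac{2 - 12}{5 + 5} \cdot 1 = \frac{2 - 12}{10} \cdot 1 = \left(-10\right) \frac{1}{10} \cdot 1 = \left(-1\right) 1 = -1$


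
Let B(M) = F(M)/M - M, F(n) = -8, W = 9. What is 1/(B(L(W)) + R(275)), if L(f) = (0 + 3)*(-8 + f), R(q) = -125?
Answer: -3/392 ≈ -0.0076531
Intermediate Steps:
L(f) = -24 + 3*f (L(f) = 3*(-8 + f) = -24 + 3*f)
B(M) = -M - 8/M (B(M) = -8/M - M = -M - 8/M)
1/(B(L(W)) + R(275)) = 1/((-(-24 + 3*9) - 8/(-24 + 3*9)) - 125) = 1/((-(-24 + 27) - 8/(-24 + 27)) - 125) = 1/((-1*3 - 8/3) - 125) = 1/((-3 - 8*⅓) - 125) = 1/((-3 - 8/3) - 125) = 1/(-17/3 - 125) = 1/(-392/3) = -3/392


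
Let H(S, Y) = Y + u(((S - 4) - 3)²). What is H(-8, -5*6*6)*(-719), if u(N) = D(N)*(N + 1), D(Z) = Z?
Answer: -36431730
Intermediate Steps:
u(N) = N*(1 + N) (u(N) = N*(N + 1) = N*(1 + N))
H(S, Y) = Y + (-7 + S)²*(1 + (-7 + S)²) (H(S, Y) = Y + ((S - 4) - 3)²*(1 + ((S - 4) - 3)²) = Y + ((-4 + S) - 3)²*(1 + ((-4 + S) - 3)²) = Y + (-7 + S)²*(1 + (-7 + S)²))
H(-8, -5*6*6)*(-719) = (-5*6*6 + (-7 - 8)² + (-7 - 8)⁴)*(-719) = (-30*6 + (-15)² + (-15)⁴)*(-719) = (-180 + 225 + 50625)*(-719) = 50670*(-719) = -36431730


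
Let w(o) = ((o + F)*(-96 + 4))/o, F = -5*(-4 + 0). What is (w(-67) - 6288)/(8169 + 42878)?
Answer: -425620/3420149 ≈ -0.12444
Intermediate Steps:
F = 20 (F = -5*(-4) = 20)
w(o) = (-1840 - 92*o)/o (w(o) = ((o + 20)*(-96 + 4))/o = ((20 + o)*(-92))/o = (-1840 - 92*o)/o)
(w(-67) - 6288)/(8169 + 42878) = ((-92 - 1840/(-67)) - 6288)/(8169 + 42878) = ((-92 - 1840*(-1/67)) - 6288)/51047 = ((-92 + 1840/67) - 6288)*(1/51047) = (-4324/67 - 6288)*(1/51047) = -425620/67*1/51047 = -425620/3420149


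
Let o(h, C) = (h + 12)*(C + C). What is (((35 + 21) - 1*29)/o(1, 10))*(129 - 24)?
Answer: 567/52 ≈ 10.904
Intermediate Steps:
o(h, C) = 2*C*(12 + h) (o(h, C) = (12 + h)*(2*C) = 2*C*(12 + h))
(((35 + 21) - 1*29)/o(1, 10))*(129 - 24) = (((35 + 21) - 1*29)/((2*10*(12 + 1))))*(129 - 24) = ((56 - 29)/((2*10*13)))*105 = (27/260)*105 = 567/52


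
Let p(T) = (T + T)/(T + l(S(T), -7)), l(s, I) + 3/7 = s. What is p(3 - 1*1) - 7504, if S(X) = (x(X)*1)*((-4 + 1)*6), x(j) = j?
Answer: -1808492/241 ≈ -7504.1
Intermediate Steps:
S(X) = -18*X (S(X) = (X*1)*((-4 + 1)*6) = X*(-3*6) = X*(-18) = -18*X)
l(s, I) = -3/7 + s
p(T) = 2*T/(-3/7 - 17*T) (p(T) = (T + T)/(T + (-3/7 - 18*T)) = (2*T)/(-3/7 - 17*T) = 2*T/(-3/7 - 17*T))
p(3 - 1*1) - 7504 = -14*(3 - 1*1)/(3 + 119*(3 - 1*1)) - 7504 = -14*(3 - 1)/(3 + 119*(3 - 1)) - 7504 = -14*2/(3 + 119*2) - 7504 = -14*2/(3 + 238) - 7504 = -14*2/241 - 7504 = -14*2*1/241 - 7504 = -28/241 - 7504 = -1808492/241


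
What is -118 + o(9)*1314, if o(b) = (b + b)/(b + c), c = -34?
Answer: -26602/25 ≈ -1064.1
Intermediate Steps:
o(b) = 2*b/(-34 + b) (o(b) = (b + b)/(b - 34) = (2*b)/(-34 + b) = 2*b/(-34 + b))
-118 + o(9)*1314 = -118 + (2*9/(-34 + 9))*1314 = -118 + (2*9/(-25))*1314 = -118 + (2*9*(-1/25))*1314 = -118 - 18/25*1314 = -118 - 23652/25 = -26602/25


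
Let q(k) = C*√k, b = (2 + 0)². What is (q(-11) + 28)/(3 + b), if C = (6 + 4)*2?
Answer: 4 + 20*I*√11/7 ≈ 4.0 + 9.4761*I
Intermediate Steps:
C = 20 (C = 10*2 = 20)
b = 4 (b = 2² = 4)
q(k) = 20*√k
(q(-11) + 28)/(3 + b) = (20*√(-11) + 28)/(3 + 4) = (20*(I*√11) + 28)/7 = (20*I*√11 + 28)*(⅐) = (28 + 20*I*√11)*(⅐) = 4 + 20*I*√11/7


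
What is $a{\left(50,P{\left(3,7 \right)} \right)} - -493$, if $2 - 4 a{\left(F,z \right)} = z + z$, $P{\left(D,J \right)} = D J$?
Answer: $483$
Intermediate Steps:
$a{\left(F,z \right)} = \frac{1}{2} - \frac{z}{2}$ ($a{\left(F,z \right)} = \frac{1}{2} - \frac{z + z}{4} = \frac{1}{2} - \frac{2 z}{4} = \frac{1}{2} - \frac{z}{2}$)
$a{\left(50,P{\left(3,7 \right)} \right)} - -493 = \left(\frac{1}{2} - \frac{3 \cdot 7}{2}\right) - -493 = \left(\frac{1}{2} - \frac{21}{2}\right) + 493 = -10 + 493 = 483$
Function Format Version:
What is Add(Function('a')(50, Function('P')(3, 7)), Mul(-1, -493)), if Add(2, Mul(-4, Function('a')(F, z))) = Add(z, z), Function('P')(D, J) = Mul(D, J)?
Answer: 483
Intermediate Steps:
Function('a')(F, z) = Add(Rational(1, 2), Mul(Rational(-1, 2), z)) (Function('a')(F, z) = Add(Rational(1, 2), Mul(Rational(-1, 4), Add(z, z))) = Add(Rational(1, 2), Mul(Rational(-1, 4), Mul(2, z))) = Add(Rational(1, 2), Mul(Rational(-1, 2), z)))
Add(Function('a')(50, Function('P')(3, 7)), Mul(-1, -493)) = Add(Add(Rational(1, 2), Mul(Rational(-1, 2), Mul(3, 7))), Mul(-1, -493)) = Add(Add(Rational(1, 2), Mul(Rational(-1, 2), 21)), 493) = Add(Add(Rational(1, 2), Rational(-21, 2)), 493) = Add(-10, 493) = 483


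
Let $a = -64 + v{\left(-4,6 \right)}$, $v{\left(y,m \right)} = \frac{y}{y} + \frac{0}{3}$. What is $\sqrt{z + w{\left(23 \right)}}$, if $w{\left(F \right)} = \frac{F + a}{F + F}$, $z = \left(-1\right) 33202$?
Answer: $\frac{i \sqrt{17564318}}{23} \approx 182.22 i$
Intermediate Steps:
$z = -33202$
$v{\left(y,m \right)} = 1$ ($v{\left(y,m \right)} = 1 + 0 \cdot \frac{1}{3} = 1 + 0 = 1$)
$a = -63$ ($a = -64 + 1 = -63$)
$w{\left(F \right)} = \frac{-63 + F}{2 F}$ ($w{\left(F \right)} = \frac{F - 63}{F + F} = \frac{-63 + F}{2 F}$)
$\sqrt{z + w{\left(23 \right)}} = \sqrt{-33202 + \frac{-63 + 23}{2 \cdot 23}} = \sqrt{-33202 + \frac{1}{2} \cdot \frac{1}{23} \left(-40\right)} = \sqrt{-33202 - \frac{20}{23}} = \sqrt{- \frac{763666}{23}} = \frac{i \sqrt{17564318}}{23}$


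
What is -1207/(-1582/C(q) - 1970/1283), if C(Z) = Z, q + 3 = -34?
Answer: -57297497/1956816 ≈ -29.281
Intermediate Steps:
q = -37 (q = -3 - 34 = -37)
-1207/(-1582/C(q) - 1970/1283) = -1207/(-1582/(-37) - 1970/1283) = -1207/(-1582*(-1/37) - 1970*1/1283) = -1207/(1582/37 - 1970/1283) = -1207/1956816/47471 = -1207*47471/1956816 = -57297497/1956816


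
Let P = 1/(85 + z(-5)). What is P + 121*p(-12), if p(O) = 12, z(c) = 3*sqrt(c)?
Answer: 2111225/1454 - 3*I*sqrt(5)/7270 ≈ 1452.0 - 0.00092272*I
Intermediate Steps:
P = 1/(85 + 3*I*sqrt(5)) (P = 1/(85 + 3*sqrt(-5)) = 1/(85 + 3*(I*sqrt(5))) = 1/(85 + 3*I*sqrt(5)) ≈ 0.011692 - 0.00092272*I)
P + 121*p(-12) = (17/1454 - 3*I*sqrt(5)/7270) + 121*12 = (17/1454 - 3*I*sqrt(5)/7270) + 1452 = 2111225/1454 - 3*I*sqrt(5)/7270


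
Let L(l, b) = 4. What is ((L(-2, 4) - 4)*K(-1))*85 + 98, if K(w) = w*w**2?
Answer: 98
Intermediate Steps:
K(w) = w**3
((L(-2, 4) - 4)*K(-1))*85 + 98 = ((4 - 4)*(-1)**3)*85 + 98 = (0*(-1))*85 + 98 = 0*85 + 98 = 0 + 98 = 98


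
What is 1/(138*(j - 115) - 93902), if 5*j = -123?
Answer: -5/565834 ≈ -8.8365e-6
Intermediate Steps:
j = -123/5 (j = (1/5)*(-123) = -123/5 ≈ -24.600)
1/(138*(j - 115) - 93902) = 1/(138*(-123/5 - 115) - 93902) = 1/(138*(-698/5) - 93902) = 1/(-96324/5 - 93902) = 1/(-565834/5) = -5/565834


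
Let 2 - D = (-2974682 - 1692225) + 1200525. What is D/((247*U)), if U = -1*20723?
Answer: -3466384/5118581 ≈ -0.67722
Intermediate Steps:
U = -20723
D = 3466384 (D = 2 - ((-2974682 - 1692225) + 1200525) = 2 - (-4666907 + 1200525) = 2 - 1*(-3466382) = 2 + 3466382 = 3466384)
D/((247*U)) = 3466384/((247*(-20723))) = 3466384/(-5118581) = 3466384*(-1/5118581) = -3466384/5118581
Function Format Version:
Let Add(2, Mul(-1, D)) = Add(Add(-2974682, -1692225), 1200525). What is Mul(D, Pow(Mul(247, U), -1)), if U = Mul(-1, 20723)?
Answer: Rational(-3466384, 5118581) ≈ -0.67722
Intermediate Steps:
U = -20723
D = 3466384 (D = Add(2, Mul(-1, Add(Add(-2974682, -1692225), 1200525))) = Add(2, Mul(-1, Add(-4666907, 1200525))) = Add(2, Mul(-1, -3466382)) = Add(2, 3466382) = 3466384)
Mul(D, Pow(Mul(247, U), -1)) = Mul(3466384, Pow(Mul(247, -20723), -1)) = Mul(3466384, Pow(-5118581, -1)) = Mul(3466384, Rational(-1, 5118581)) = Rational(-3466384, 5118581)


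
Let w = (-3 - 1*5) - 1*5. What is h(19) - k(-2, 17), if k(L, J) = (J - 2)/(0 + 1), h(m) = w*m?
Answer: -262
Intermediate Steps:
w = -13 (w = (-3 - 5) - 5 = -8 - 5 = -13)
h(m) = -13*m
k(L, J) = -2 + J (k(L, J) = (-2 + J)/1 = (-2 + J)*1 = -2 + J)
h(19) - k(-2, 17) = -13*19 - (-2 + 17) = -247 - 1*15 = -247 - 15 = -262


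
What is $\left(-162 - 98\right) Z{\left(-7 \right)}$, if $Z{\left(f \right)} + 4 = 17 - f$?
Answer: $-5200$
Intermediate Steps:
$Z{\left(f \right)} = 13 - f$ ($Z{\left(f \right)} = -4 - \left(-17 + f\right) = 13 - f$)
$\left(-162 - 98\right) Z{\left(-7 \right)} = \left(-162 - 98\right) \left(13 - -7\right) = - 260 \left(13 + 7\right) = \left(-260\right) 20 = -5200$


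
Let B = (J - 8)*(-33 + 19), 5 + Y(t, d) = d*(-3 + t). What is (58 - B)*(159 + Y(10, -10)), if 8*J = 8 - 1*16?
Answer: -5712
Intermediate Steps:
J = -1 (J = (8 - 1*16)/8 = (8 - 16)/8 = (⅛)*(-8) = -1)
Y(t, d) = -5 + d*(-3 + t)
B = 126 (B = (-1 - 8)*(-33 + 19) = -9*(-14) = 126)
(58 - B)*(159 + Y(10, -10)) = (58 - 1*126)*(159 + (-5 - 3*(-10) - 10*10)) = (58 - 126)*(159 + (-5 + 30 - 100)) = -68*(159 - 75) = -68*84 = -5712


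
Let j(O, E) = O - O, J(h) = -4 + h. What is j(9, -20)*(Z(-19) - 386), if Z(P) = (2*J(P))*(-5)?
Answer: 0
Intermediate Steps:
Z(P) = 40 - 10*P (Z(P) = (2*(-4 + P))*(-5) = (-8 + 2*P)*(-5) = 40 - 10*P)
j(O, E) = 0
j(9, -20)*(Z(-19) - 386) = 0*((40 - 10*(-19)) - 386) = 0*((40 + 190) - 386) = 0*(230 - 386) = 0*(-156) = 0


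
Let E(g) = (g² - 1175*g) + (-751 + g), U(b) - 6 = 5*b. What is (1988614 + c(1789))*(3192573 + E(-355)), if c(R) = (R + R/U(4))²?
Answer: 13733990054714641/676 ≈ 2.0317e+13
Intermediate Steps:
U(b) = 6 + 5*b
E(g) = -751 + g² - 1174*g
c(R) = 729*R²/676 (c(R) = (R + R/(6 + 5*4))² = (R + R/(6 + 20))² = (R + R/26)² = (27*R/26)² = 729*R²/676)
(1988614 + c(1789))*(3192573 + E(-355)) = (1988614 + (729/676)*1789²)*(3192573 + (-751 + (-355)² - 1174*(-355))) = (1988614 + (729/676)*3200521)*(3192573 + (-751 + 126025 + 416770)) = (1988614 + 2333179809/676)*(3192573 + 542044) = (3677482873/676)*3734617 = 13733990054714641/676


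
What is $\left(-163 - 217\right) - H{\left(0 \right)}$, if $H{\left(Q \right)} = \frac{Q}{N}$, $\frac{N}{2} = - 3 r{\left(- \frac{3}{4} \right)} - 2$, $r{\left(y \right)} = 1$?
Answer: $-380$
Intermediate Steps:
$N = -10$ ($N = 2 \left(\left(-3\right) 1 - 2\right) = 2 \left(-3 - 2\right) = 2 \left(-5\right) = -10$)
$H{\left(Q \right)} = - \frac{Q}{10}$ ($H{\left(Q \right)} = \frac{Q}{-10} = Q \left(- \frac{1}{10}\right) = - \frac{Q}{10}$)
$\left(-163 - 217\right) - H{\left(0 \right)} = \left(-163 - 217\right) - \left(- \frac{1}{10}\right) 0 = -380 - 0 = -380 + 0 = -380$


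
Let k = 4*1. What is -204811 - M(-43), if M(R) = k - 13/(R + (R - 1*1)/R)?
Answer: -369691634/1805 ≈ -2.0482e+5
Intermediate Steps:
k = 4
M(R) = 4 - 13/(R + (-1 + R)/R) (M(R) = 4 - 13/(R + (R - 1*1)/R) = 4 - 13/(R + (R - 1)/R) = 4 - 13/(R + (-1 + R)/R))
-204811 - M(-43) = -204811 - (-4 - 9*(-43) + 4*(-43)**2)/(-1 - 43 + (-43)**2) = -204811 - (-4 + 387 + 4*1849)/(-1 - 43 + 1849) = -204811 - (-4 + 387 + 7396)/1805 = -204811 - 7779/1805 = -369691634/1805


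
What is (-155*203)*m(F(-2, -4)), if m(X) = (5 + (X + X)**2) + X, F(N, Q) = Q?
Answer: -2045225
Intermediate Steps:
m(X) = 5 + X + 4*X**2 (m(X) = (5 + (2*X)**2) + X = (5 + 4*X**2) + X = 5 + X + 4*X**2)
(-155*203)*m(F(-2, -4)) = (-155*203)*(5 - 4 + 4*(-4)**2) = -31465*(5 - 4 + 4*16) = -31465*(5 - 4 + 64) = -31465*65 = -2045225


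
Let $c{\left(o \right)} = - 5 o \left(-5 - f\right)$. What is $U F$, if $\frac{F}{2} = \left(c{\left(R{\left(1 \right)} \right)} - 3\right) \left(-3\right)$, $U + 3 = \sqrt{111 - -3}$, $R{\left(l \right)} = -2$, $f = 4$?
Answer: $-1674 + 558 \sqrt{114} \approx 4283.8$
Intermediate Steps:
$U = -3 + \sqrt{114}$ ($U = -3 + \sqrt{111 - -3} = -3 + \sqrt{111 + 3} = -3 + \sqrt{114} \approx 7.6771$)
$c{\left(o \right)} = 45 o$ ($c{\left(o \right)} = - 5 o \left(-5 - 4\right) = - 5 o \left(-9\right) = 45 o$)
$F = 558$ ($F = 2 \left(45 \left(-2\right) - 3\right) \left(-3\right) = 2 \left(-90 - 3\right) \left(-3\right) = 2 \left(\left(-93\right) \left(-3\right)\right) = 2 \cdot 279 = 558$)
$U F = \left(-3 + \sqrt{114}\right) 558 = -1674 + 558 \sqrt{114}$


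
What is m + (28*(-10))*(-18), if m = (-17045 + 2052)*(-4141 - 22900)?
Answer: 405430753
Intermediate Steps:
m = 405425713 (m = -14993*(-27041) = 405425713)
m + (28*(-10))*(-18) = 405425713 + (28*(-10))*(-18) = 405425713 - 280*(-18) = 405425713 + 5040 = 405430753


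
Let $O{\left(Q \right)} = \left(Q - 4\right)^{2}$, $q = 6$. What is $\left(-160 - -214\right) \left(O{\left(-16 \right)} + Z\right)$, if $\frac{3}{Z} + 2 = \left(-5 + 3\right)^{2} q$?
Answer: $\frac{237681}{11} \approx 21607.0$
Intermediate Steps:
$O{\left(Q \right)} = \left(-4 + Q\right)^{2}$
$Z = \frac{3}{22}$ ($Z = \frac{3}{-2 + \left(-5 + 3\right)^{2} \cdot 6} = \frac{3}{-2 + \left(-2\right)^{2} \cdot 6} = \frac{3}{-2 + 4 \cdot 6} = \frac{3}{-2 + 24} = \frac{3}{22} \approx 0.13636$)
$\left(-160 - -214\right) \left(O{\left(-16 \right)} + Z\right) = \left(-160 - -214\right) \left(\left(-4 - 16\right)^{2} + \frac{3}{22}\right) = \left(-160 + 214\right) \left(\left(-20\right)^{2} + \frac{3}{22}\right) = 54 \left(400 + \frac{3}{22}\right) = 54 \cdot \frac{8803}{22} = \frac{237681}{11}$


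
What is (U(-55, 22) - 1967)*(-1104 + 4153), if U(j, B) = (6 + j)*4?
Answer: -6594987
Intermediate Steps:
U(j, B) = 24 + 4*j
(U(-55, 22) - 1967)*(-1104 + 4153) = ((24 + 4*(-55)) - 1967)*(-1104 + 4153) = ((24 - 220) - 1967)*3049 = (-196 - 1967)*3049 = -2163*3049 = -6594987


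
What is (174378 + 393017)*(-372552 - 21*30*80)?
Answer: -239980850040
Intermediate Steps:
(174378 + 393017)*(-372552 - 21*30*80) = 567395*(-372552 - 630*80) = 567395*(-372552 - 50400) = 567395*(-422952) = -239980850040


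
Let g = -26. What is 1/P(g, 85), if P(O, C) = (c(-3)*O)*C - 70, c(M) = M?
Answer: 1/6560 ≈ 0.00015244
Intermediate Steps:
P(O, C) = -70 - 3*C*O (P(O, C) = (-3*O)*C - 70 = -3*C*O - 70 = -70 - 3*C*O)
1/P(g, 85) = 1/(-70 - 3*85*(-26)) = 1/(-70 + 6630) = 1/6560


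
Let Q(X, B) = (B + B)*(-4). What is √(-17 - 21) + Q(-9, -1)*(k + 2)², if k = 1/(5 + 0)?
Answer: 968/25 + I*√38 ≈ 38.72 + 6.1644*I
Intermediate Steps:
Q(X, B) = -8*B (Q(X, B) = (2*B)*(-4) = -8*B)
k = ⅕ (k = 1/5 = ⅕ ≈ 0.20000)
√(-17 - 21) + Q(-9, -1)*(k + 2)² = √(-17 - 21) + (-8*(-1))*(⅕ + 2)² = √(-38) + 8*(11/5)² = I*√38 + 8*(121/25) = I*√38 + 968/25 = 968/25 + I*√38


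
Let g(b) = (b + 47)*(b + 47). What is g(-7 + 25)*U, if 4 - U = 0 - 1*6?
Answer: 42250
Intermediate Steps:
g(b) = (47 + b)² (g(b) = (47 + b)*(47 + b) = (47 + b)²)
U = 10 (U = 4 - (0 - 1*6) = 4 - (0 - 6) = 4 - 1*(-6) = 4 + 6 = 10)
g(-7 + 25)*U = (47 + (-7 + 25))²*10 = (47 + 18)²*10 = 65²*10 = 4225*10 = 42250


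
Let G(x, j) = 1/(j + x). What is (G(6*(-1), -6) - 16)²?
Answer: 37249/144 ≈ 258.67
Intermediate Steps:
(G(6*(-1), -6) - 16)² = (1/(-6 + 6*(-1)) - 16)² = (1/(-6 - 6) - 16)² = (1/(-12) - 16)² = (-1/12 - 16)² = (-193/12)² = 37249/144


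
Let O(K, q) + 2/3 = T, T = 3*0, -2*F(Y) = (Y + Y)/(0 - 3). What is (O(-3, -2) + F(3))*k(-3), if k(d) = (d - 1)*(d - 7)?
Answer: 40/3 ≈ 13.333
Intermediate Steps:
F(Y) = Y/3 (F(Y) = -(Y + Y)/(2*(0 - 3)) = -2*Y/(2*(-3)) = -2*Y*(-1)/(2*3) = -(-1)*Y/3 = Y/3)
T = 0
O(K, q) = -⅔ (O(K, q) = -⅔ + 0 = -⅔)
k(d) = (-1 + d)*(-7 + d)
(O(-3, -2) + F(3))*k(-3) = (-⅔ + (⅓)*3)*(7 + (-3)² - 8*(-3)) = (-⅔ + 1)*(7 + 9 + 24) = (⅓)*40 = 40/3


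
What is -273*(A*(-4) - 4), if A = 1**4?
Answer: 2184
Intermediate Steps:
A = 1
-273*(A*(-4) - 4) = -273*(1*(-4) - 4) = -273*(-4 - 4) = -273*(-8) = 2184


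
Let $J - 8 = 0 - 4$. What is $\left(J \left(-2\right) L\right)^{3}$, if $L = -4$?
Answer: $32768$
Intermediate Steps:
$J = 4$ ($J = 8 + \left(0 - 4\right) = 8 - 4 = 4$)
$\left(J \left(-2\right) L\right)^{3} = \left(4 \left(-2\right) \left(-4\right)\right)^{3} = \left(\left(-8\right) \left(-4\right)\right)^{3} = 32^{3} = 32768$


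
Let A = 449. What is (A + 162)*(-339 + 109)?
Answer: -140530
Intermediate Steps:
(A + 162)*(-339 + 109) = (449 + 162)*(-339 + 109) = 611*(-230) = -140530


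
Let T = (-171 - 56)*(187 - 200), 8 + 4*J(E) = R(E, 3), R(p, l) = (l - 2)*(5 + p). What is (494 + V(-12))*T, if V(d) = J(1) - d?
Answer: 2983461/2 ≈ 1.4917e+6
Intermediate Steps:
R(p, l) = (-2 + l)*(5 + p)
J(E) = -3/4 + E/4 (J(E) = -2 + (-10 - 2*E + 5*3 + 3*E)/4 = -2 + (-10 - 2*E + 15 + 3*E)/4 = -2 + (5 + E)/4 = -2 + (5/4 + E/4) = -3/4 + E/4)
T = 2951 (T = -227*(-13) = 2951)
V(d) = -1/2 - d (V(d) = (-3/4 + (1/4)*1) - d = (-3/4 + 1/4) - d = -1/2 - d)
(494 + V(-12))*T = (494 + (-1/2 - 1*(-12)))*2951 = (494 + (-1/2 + 12))*2951 = (494 + 23/2)*2951 = (1011/2)*2951 = 2983461/2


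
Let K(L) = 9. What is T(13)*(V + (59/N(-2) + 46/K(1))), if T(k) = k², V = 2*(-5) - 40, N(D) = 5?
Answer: -251641/45 ≈ -5592.0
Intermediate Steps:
V = -50 (V = -10 - 40 = -50)
T(13)*(V + (59/N(-2) + 46/K(1))) = 13²*(-50 + (59/5 + 46/9)) = 169*(-50 + (59*(⅕) + 46*(⅑))) = 169*(-50 + (59/5 + 46/9)) = 169*(-50 + 761/45) = 169*(-1489/45) = -251641/45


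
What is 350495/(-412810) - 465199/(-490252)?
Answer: 288684635/2891156116 ≈ 0.099851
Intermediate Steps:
350495/(-412810) - 465199/(-490252) = 350495*(-1/412810) - 465199*(-1/490252) = -70099/82562 + 66457/70036 = 288684635/2891156116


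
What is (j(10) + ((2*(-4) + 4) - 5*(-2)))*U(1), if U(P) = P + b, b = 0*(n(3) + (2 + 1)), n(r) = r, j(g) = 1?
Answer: 7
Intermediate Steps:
b = 0 (b = 0*(3 + (2 + 1)) = 0*(3 + 3) = 0*6 = 0)
U(P) = P (U(P) = P + 0 = P)
(j(10) + ((2*(-4) + 4) - 5*(-2)))*U(1) = (1 + ((2*(-4) + 4) - 5*(-2)))*1 = (1 + ((-8 + 4) + 10))*1 = (1 + (-4 + 10))*1 = (1 + 6)*1 = 7*1 = 7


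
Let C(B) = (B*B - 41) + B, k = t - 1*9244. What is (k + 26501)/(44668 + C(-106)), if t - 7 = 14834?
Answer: 32098/55757 ≈ 0.57568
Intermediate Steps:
t = 14841 (t = 7 + 14834 = 14841)
k = 5597 (k = 14841 - 1*9244 = 14841 - 9244 = 5597)
C(B) = -41 + B + B² (C(B) = (B² - 41) + B = (-41 + B²) + B = -41 + B + B²)
(k + 26501)/(44668 + C(-106)) = (5597 + 26501)/(44668 + (-41 - 106 + (-106)²)) = 32098/(44668 + (-41 - 106 + 11236)) = 32098/(44668 + 11089) = 32098/55757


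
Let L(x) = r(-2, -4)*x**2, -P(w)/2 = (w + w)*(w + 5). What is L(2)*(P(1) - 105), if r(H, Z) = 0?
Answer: 0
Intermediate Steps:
P(w) = -4*w*(5 + w) (P(w) = -2*(w + w)*(w + 5) = -2*2*w*(5 + w) = -4*w*(5 + w))
L(x) = 0 (L(x) = 0*x**2 = 0)
L(2)*(P(1) - 105) = 0*(-4*1*(5 + 1) - 105) = 0*(-4*1*6 - 105) = 0*(-24 - 105) = 0*(-129) = 0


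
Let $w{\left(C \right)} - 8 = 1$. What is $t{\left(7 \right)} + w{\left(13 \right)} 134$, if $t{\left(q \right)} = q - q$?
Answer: $1206$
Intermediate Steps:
$t{\left(q \right)} = 0$
$w{\left(C \right)} = 9$ ($w{\left(C \right)} = 8 + 1 = 9$)
$t{\left(7 \right)} + w{\left(13 \right)} 134 = 0 + 9 \cdot 134 = 0 + 1206 = 1206$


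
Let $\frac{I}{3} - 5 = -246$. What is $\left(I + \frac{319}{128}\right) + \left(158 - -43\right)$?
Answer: $- \frac{66497}{128} \approx -519.51$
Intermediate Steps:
$I = -723$ ($I = 15 + 3 \left(-246\right) = 15 - 738 = -723$)
$\left(I + \frac{319}{128}\right) + \left(158 - -43\right) = \left(-723 + \frac{319}{128}\right) + \left(158 - -43\right) = \left(-723 + 319 \cdot \frac{1}{128}\right) + \left(158 + 43\right) = \left(-723 + \frac{319}{128}\right) + 201 = - \frac{92225}{128} + 201 = - \frac{66497}{128}$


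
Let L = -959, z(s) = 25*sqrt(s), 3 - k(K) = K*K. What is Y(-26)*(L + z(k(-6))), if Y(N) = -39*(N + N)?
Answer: -1944852 + 50700*I*sqrt(33) ≈ -1.9449e+6 + 2.9125e+5*I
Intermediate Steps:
k(K) = 3 - K**2 (k(K) = 3 - K*K = 3 - K**2)
Y(N) = -78*N
Y(-26)*(L + z(k(-6))) = (-78*(-26))*(-959 + 25*sqrt(3 - 1*(-6)**2)) = 2028*(-959 + 25*sqrt(3 - 1*36)) = 2028*(-959 + 25*sqrt(3 - 36)) = 2028*(-959 + 25*sqrt(-33)) = 2028*(-959 + 25*(I*sqrt(33))) = 2028*(-959 + 25*I*sqrt(33)) = -1944852 + 50700*I*sqrt(33)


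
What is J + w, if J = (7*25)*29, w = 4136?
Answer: 9211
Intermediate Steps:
J = 5075 (J = 175*29 = 5075)
J + w = 5075 + 4136 = 9211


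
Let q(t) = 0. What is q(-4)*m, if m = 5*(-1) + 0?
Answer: 0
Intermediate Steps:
m = -5 (m = -5 + 0 = -5)
q(-4)*m = 0*(-5) = 0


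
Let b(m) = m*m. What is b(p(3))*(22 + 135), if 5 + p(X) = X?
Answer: 628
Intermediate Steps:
p(X) = -5 + X
b(m) = m**2
b(p(3))*(22 + 135) = (-5 + 3)**2*(22 + 135) = (-2)**2*157 = 4*157 = 628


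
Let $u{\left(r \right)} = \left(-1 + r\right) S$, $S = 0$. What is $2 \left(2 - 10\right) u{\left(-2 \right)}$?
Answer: $0$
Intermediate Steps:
$u{\left(r \right)} = 0$ ($u{\left(r \right)} = \left(-1 + r\right) 0 = 0$)
$2 \left(2 - 10\right) u{\left(-2 \right)} = 2 \left(2 - 10\right) 0 = 2 \left(-8\right) 0 = \left(-16\right) 0 = 0$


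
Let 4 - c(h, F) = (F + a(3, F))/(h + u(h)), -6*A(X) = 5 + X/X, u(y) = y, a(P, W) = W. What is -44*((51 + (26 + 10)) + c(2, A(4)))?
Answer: -4026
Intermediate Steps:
A(X) = -1 (A(X) = -(5 + X/X)/6 = -(5 + 1)/6 = -1/6*6 = -1)
c(h, F) = 4 - F/h (c(h, F) = 4 - (F + F)/(h + h) = 4 - 2*F/(2*h) = 4 - 2*F*1/(2*h) = 4 - F/h)
-44*((51 + (26 + 10)) + c(2, A(4))) = -44*((51 + (26 + 10)) + (4 - 1*(-1)/2)) = -44*((51 + 36) + (4 - 1*(-1)*1/2)) = -44*(87 + (4 + 1/2)) = -44*(87 + 9/2) = -44*183/2 = -4026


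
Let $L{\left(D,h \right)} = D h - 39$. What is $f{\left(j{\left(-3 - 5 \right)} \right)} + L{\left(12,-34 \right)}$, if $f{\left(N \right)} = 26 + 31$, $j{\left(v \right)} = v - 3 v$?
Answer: $-390$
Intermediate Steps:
$j{\left(v \right)} = - 2 v$
$L{\left(D,h \right)} = -39 + D h$
$f{\left(N \right)} = 57$
$f{\left(j{\left(-3 - 5 \right)} \right)} + L{\left(12,-34 \right)} = 57 + \left(-39 + 12 \left(-34\right)\right) = 57 - 447 = -390$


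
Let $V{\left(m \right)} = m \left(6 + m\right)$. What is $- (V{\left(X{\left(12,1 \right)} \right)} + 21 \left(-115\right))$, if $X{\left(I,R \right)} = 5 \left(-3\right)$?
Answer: $2280$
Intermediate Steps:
$X{\left(I,R \right)} = -15$
$- (V{\left(X{\left(12,1 \right)} \right)} + 21 \left(-115\right)) = - (- 15 \left(6 - 15\right) + 21 \left(-115\right)) = - (\left(-15\right) \left(-9\right) - 2415) = - (135 - 2415) = \left(-1\right) \left(-2280\right) = 2280$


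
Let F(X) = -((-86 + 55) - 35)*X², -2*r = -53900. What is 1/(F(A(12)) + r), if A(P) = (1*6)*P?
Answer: 1/369094 ≈ 2.7093e-6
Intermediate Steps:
A(P) = 6*P
r = 26950 (r = -½*(-53900) = 26950)
F(X) = 66*X² (F(X) = -(-31 - 35)*X² = -(-66)*X² = 66*X²)
1/(F(A(12)) + r) = 1/(66*(6*12)² + 26950) = 1/(66*72² + 26950) = 1/(66*5184 + 26950) = 1/(342144 + 26950) = 1/369094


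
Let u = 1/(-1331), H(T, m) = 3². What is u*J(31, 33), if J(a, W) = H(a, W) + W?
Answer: -42/1331 ≈ -0.031555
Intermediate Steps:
H(T, m) = 9
J(a, W) = 9 + W
u = -1/1331 ≈ -0.00075131
u*J(31, 33) = -(9 + 33)/1331 = -1/1331*42 = -42/1331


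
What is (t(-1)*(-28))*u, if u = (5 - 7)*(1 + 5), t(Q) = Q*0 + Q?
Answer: -336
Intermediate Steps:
t(Q) = Q (t(Q) = 0 + Q = Q)
u = -12 (u = -2*6 = -12)
(t(-1)*(-28))*u = -1*(-28)*(-12) = 28*(-12) = -336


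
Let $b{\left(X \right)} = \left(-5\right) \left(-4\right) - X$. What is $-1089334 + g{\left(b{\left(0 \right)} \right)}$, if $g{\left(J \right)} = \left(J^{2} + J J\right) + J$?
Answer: $-1088514$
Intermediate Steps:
$b{\left(X \right)} = 20 - X$
$g{\left(J \right)} = J + 2 J^{2}$ ($g{\left(J \right)} = \left(J^{2} + J^{2}\right) + J = 2 J^{2} + J = J + 2 J^{2}$)
$-1089334 + g{\left(b{\left(0 \right)} \right)} = -1089334 + \left(20 - 0\right) \left(1 + 2 \left(20 - 0\right)\right) = -1089334 + \left(20 + 0\right) \left(1 + 2 \left(20 + 0\right)\right) = -1089334 + 20 \left(1 + 2 \cdot 20\right) = -1089334 + 20 \left(1 + 40\right) = -1089334 + 20 \cdot 41 = -1089334 + 820 = -1088514$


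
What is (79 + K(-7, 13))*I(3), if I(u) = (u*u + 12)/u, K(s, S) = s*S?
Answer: -84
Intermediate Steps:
K(s, S) = S*s
I(u) = (12 + u**2)/u (I(u) = (u**2 + 12)/u = (12 + u**2)/u)
(79 + K(-7, 13))*I(3) = (79 + 13*(-7))*(3 + 12/3) = (79 - 91)*(3 + 12*(1/3)) = -12*(3 + 4) = -12*7 = -84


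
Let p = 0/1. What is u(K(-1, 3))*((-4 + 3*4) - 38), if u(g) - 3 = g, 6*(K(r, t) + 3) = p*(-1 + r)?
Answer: 0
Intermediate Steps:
p = 0 (p = 0*1 = 0)
K(r, t) = -3 (K(r, t) = -3 + (0*(-1 + r))/6 = -3 + (⅙)*0 = -3 + 0 = -3)
u(g) = 3 + g
u(K(-1, 3))*((-4 + 3*4) - 38) = (3 - 3)*((-4 + 3*4) - 38) = 0*((-4 + 12) - 38) = 0*(8 - 38) = 0*(-30) = 0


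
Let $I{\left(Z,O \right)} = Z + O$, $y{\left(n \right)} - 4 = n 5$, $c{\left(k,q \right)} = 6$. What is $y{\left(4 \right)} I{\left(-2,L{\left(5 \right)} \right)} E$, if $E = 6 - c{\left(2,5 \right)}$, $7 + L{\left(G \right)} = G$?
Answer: $0$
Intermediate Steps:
$y{\left(n \right)} = 4 + 5 n$ ($y{\left(n \right)} = 4 + n 5 = 4 + 5 n$)
$L{\left(G \right)} = -7 + G$
$I{\left(Z,O \right)} = O + Z$
$E = 0$ ($E = 6 - 6 = 0$)
$y{\left(4 \right)} I{\left(-2,L{\left(5 \right)} \right)} E = \left(4 + 5 \cdot 4\right) \left(\left(-7 + 5\right) - 2\right) 0 = \left(4 + 20\right) \left(-2 - 2\right) 0 = 24 \left(-4\right) 0 = \left(-96\right) 0 = 0$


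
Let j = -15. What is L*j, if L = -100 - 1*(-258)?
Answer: -2370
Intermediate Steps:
L = 158 (L = -100 + 258 = 158)
L*j = 158*(-15) = -2370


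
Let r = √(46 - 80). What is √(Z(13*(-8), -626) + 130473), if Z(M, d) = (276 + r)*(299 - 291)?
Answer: √(132681 + 8*I*√34) ≈ 364.25 + 0.064*I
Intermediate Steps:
r = I*√34 (r = √(-34) = I*√34 ≈ 5.8309*I)
Z(M, d) = 2208 + 8*I*√34 (Z(M, d) = (276 + I*√34)*(299 - 291) = (276 + I*√34)*8 = 2208 + 8*I*√34)
√(Z(13*(-8), -626) + 130473) = √((2208 + 8*I*√34) + 130473) = √(132681 + 8*I*√34)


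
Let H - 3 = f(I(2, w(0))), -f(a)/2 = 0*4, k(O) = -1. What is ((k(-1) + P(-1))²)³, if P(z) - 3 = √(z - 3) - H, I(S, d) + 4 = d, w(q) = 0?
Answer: 117 - 44*I ≈ 117.0 - 44.0*I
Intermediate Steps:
I(S, d) = -4 + d
f(a) = 0 (f(a) = -0*4 = -2*0 = 0)
H = 3 (H = 3 + 0 = 3)
P(z) = √(-3 + z) (P(z) = 3 + (√(z - 3) - 1*3) = 3 + (√(-3 + z) - 3) = 3 + (-3 + √(-3 + z)) = √(-3 + z))
((k(-1) + P(-1))²)³ = ((-1 + √(-3 - 1))²)³ = ((-1 + √(-4))²)³ = ((-1 + 2*I)²)³ = (-1 + 2*I)⁶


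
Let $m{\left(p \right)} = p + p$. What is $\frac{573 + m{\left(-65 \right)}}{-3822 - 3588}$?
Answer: $- \frac{443}{7410} \approx -0.059784$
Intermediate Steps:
$m{\left(p \right)} = 2 p$
$\frac{573 + m{\left(-65 \right)}}{-3822 - 3588} = \frac{573 + 2 \left(-65\right)}{-3822 - 3588} = \frac{573 - 130}{-7410} = 443 \left(- \frac{1}{7410}\right) = - \frac{443}{7410}$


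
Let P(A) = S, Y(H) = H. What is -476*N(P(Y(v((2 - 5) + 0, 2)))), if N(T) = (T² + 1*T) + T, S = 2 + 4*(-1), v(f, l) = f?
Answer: 0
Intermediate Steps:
S = -2 (S = 2 - 4 = -2)
P(A) = -2
N(T) = T² + 2*T (N(T) = (T² + T) + T = (T + T²) + T = T² + 2*T)
-476*N(P(Y(v((2 - 5) + 0, 2)))) = -(-952)*(2 - 2) = -(-952)*0 = -476*0 = 0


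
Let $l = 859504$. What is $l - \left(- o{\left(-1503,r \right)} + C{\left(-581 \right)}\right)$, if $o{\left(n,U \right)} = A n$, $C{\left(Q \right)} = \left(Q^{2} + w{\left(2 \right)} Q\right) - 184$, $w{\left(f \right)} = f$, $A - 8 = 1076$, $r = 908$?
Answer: $-1105963$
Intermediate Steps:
$A = 1084$ ($A = 8 + 1076 = 1084$)
$C{\left(Q \right)} = -184 + Q^{2} + 2 Q$ ($C{\left(Q \right)} = \left(Q^{2} + 2 Q\right) - 184 = -184 + Q^{2} + 2 Q$)
$o{\left(n,U \right)} = 1084 n$
$l - \left(- o{\left(-1503,r \right)} + C{\left(-581 \right)}\right) = 859504 + \left(1084 \left(-1503\right) - \left(-184 + \left(-581\right)^{2} + 2 \left(-581\right)\right)\right) = 859504 - 1965467 = -1105963$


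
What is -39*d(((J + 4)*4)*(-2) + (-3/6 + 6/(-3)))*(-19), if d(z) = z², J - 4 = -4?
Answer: 3527901/4 ≈ 8.8198e+5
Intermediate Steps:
J = 0 (J = 4 - 4 = 0)
-39*d(((J + 4)*4)*(-2) + (-3/6 + 6/(-3)))*(-19) = -39*(((0 + 4)*4)*(-2) + (-3/6 + 6/(-3)))²*(-19) = -39*((4*4)*(-2) + (-3*⅙ + 6*(-⅓)))²*(-19) = -39*(16*(-2) + (-½ - 2))²*(-19) = -39*(-32 - 5/2)²*(-19) = -39*(-69/2)²*(-19) = -39*4761/4*(-19) = -185679/4*(-19) = 3527901/4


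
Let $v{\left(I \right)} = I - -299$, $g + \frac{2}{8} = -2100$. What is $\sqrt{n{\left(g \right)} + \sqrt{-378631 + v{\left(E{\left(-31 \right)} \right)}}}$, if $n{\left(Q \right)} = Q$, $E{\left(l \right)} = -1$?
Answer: $\frac{\sqrt{-8401 + 12 i \sqrt{42037}}}{2} \approx 6.6414 + 46.307 i$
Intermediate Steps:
$g = - \frac{8401}{4}$ ($g = - \frac{1}{4} - 2100 = - \frac{8401}{4} \approx -2100.3$)
$v{\left(I \right)} = 299 + I$ ($v{\left(I \right)} = I + 299 = 299 + I$)
$\sqrt{n{\left(g \right)} + \sqrt{-378631 + v{\left(E{\left(-31 \right)} \right)}}} = \sqrt{- \frac{8401}{4} + \sqrt{-378631 + \left(299 - 1\right)}} = \sqrt{- \frac{8401}{4} + \sqrt{-378631 + 298}} = \sqrt{- \frac{8401}{4} + \sqrt{-378333}} = \sqrt{- \frac{8401}{4} + 3 i \sqrt{42037}}$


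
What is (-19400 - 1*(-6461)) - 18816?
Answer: -31755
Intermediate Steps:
(-19400 - 1*(-6461)) - 18816 = (-19400 + 6461) - 18816 = -12939 - 18816 = -31755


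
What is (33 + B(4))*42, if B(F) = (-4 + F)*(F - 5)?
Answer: 1386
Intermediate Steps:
B(F) = (-5 + F)*(-4 + F) (B(F) = (-4 + F)*(-5 + F) = (-5 + F)*(-4 + F))
(33 + B(4))*42 = (33 + (20 + 4² - 9*4))*42 = (33 + (20 + 16 - 36))*42 = (33 + 0)*42 = 33*42 = 1386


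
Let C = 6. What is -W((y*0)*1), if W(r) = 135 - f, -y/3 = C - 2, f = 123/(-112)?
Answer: -15243/112 ≈ -136.10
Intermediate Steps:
f = -123/112 (f = 123*(-1/112) = -123/112 ≈ -1.0982)
y = -12 (y = -3*(6 - 2) = -3*4 = -12)
W(r) = 15243/112 (W(r) = 135 - 1*(-123/112) = 135 + 123/112 = 15243/112)
-W((y*0)*1) = -1*15243/112 = -15243/112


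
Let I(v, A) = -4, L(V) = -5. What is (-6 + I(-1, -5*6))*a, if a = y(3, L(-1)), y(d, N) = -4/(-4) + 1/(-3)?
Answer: -20/3 ≈ -6.6667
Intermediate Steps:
y(d, N) = ⅔ (y(d, N) = -4*(-¼) + 1*(-⅓) = 1 - ⅓ = ⅔)
a = ⅔ ≈ 0.66667
(-6 + I(-1, -5*6))*a = (-6 - 4)*(⅔) = -10*⅔ = -20/3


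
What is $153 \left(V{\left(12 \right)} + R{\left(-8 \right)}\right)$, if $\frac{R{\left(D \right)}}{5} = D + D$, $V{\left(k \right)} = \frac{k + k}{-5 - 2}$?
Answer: $- \frac{89352}{7} \approx -12765.0$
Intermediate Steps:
$V{\left(k \right)} = - \frac{2 k}{7}$ ($V{\left(k \right)} = \frac{2 k}{-7} = 2 k \left(- \frac{1}{7}\right) = - \frac{2 k}{7}$)
$R{\left(D \right)} = 10 D$ ($R{\left(D \right)} = 5 \left(D + D\right) = 5 \cdot 2 D = 10 D$)
$153 \left(V{\left(12 \right)} + R{\left(-8 \right)}\right) = 153 \left(\left(- \frac{2}{7}\right) 12 + 10 \left(-8\right)\right) = 153 \left(- \frac{24}{7} - 80\right) = 153 \left(- \frac{584}{7}\right) = - \frac{89352}{7}$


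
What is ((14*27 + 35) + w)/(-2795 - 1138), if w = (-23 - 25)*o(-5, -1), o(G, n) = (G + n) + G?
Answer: -941/3933 ≈ -0.23926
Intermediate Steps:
o(G, n) = n + 2*G
w = 528 (w = (-23 - 25)*(-1 + 2*(-5)) = -48*(-1 - 10) = -48*(-11) = 528)
((14*27 + 35) + w)/(-2795 - 1138) = ((14*27 + 35) + 528)/(-2795 - 1138) = ((378 + 35) + 528)/(-3933) = (413 + 528)*(-1/3933) = 941*(-1/3933) = -941/3933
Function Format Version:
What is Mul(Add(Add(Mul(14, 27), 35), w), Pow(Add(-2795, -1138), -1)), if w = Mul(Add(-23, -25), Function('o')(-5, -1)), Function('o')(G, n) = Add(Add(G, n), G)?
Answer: Rational(-941, 3933) ≈ -0.23926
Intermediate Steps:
Function('o')(G, n) = Add(n, Mul(2, G))
w = 528 (w = Mul(Add(-23, -25), Add(-1, Mul(2, -5))) = Mul(-48, Add(-1, -10)) = Mul(-48, -11) = 528)
Mul(Add(Add(Mul(14, 27), 35), w), Pow(Add(-2795, -1138), -1)) = Mul(Add(Add(Mul(14, 27), 35), 528), Pow(Add(-2795, -1138), -1)) = Mul(Add(Add(378, 35), 528), Pow(-3933, -1)) = Mul(Add(413, 528), Rational(-1, 3933)) = Mul(941, Rational(-1, 3933)) = Rational(-941, 3933)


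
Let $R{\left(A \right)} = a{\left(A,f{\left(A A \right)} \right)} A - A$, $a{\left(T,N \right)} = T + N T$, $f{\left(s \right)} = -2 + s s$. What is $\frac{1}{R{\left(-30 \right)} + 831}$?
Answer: $\frac{1}{728999961} \approx 1.3717 \cdot 10^{-9}$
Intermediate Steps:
$f{\left(s \right)} = -2 + s^{2}$
$R{\left(A \right)} = - A + A^{2} \left(-1 + A^{4}\right)$ ($R{\left(A \right)} = A \left(1 + \left(-2 + \left(A A\right)^{2}\right)\right) A - A = A \left(1 + \left(-2 + \left(A^{2}\right)^{2}\right)\right) A - A = A \left(1 + \left(-2 + A^{4}\right)\right) A - A = A \left(-1 + A^{4}\right) A - A = A^{2} \left(-1 + A^{4}\right) - A = - A + A^{2} \left(-1 + A^{4}\right)$)
$\frac{1}{R{\left(-30 \right)} + 831} = \frac{1}{- 30 \left(-1 + \left(-30\right)^{5} - -30\right) + 831} = \frac{1}{- 30 \left(-1 - 24300000 + 30\right) + 831} = \frac{1}{\left(-30\right) \left(-24299971\right) + 831} = \frac{1}{728999130 + 831} = \frac{1}{728999961}$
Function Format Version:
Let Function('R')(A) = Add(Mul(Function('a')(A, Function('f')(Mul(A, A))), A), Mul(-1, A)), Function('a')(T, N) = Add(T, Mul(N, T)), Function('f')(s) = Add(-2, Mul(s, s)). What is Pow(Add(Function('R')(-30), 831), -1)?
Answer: Rational(1, 728999961) ≈ 1.3717e-9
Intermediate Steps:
Function('f')(s) = Add(-2, Pow(s, 2))
Function('R')(A) = Add(Mul(-1, A), Mul(Pow(A, 2), Add(-1, Pow(A, 4)))) (Function('R')(A) = Add(Mul(Mul(A, Add(1, Add(-2, Pow(Mul(A, A), 2)))), A), Mul(-1, A)) = Add(Mul(Mul(A, Add(1, Add(-2, Pow(Pow(A, 2), 2)))), A), Mul(-1, A)) = Add(Mul(Mul(A, Add(1, Add(-2, Pow(A, 4)))), A), Mul(-1, A)) = Add(Mul(Mul(A, Add(-1, Pow(A, 4))), A), Mul(-1, A)) = Add(Mul(Pow(A, 2), Add(-1, Pow(A, 4))), Mul(-1, A)) = Add(Mul(-1, A), Mul(Pow(A, 2), Add(-1, Pow(A, 4)))))
Pow(Add(Function('R')(-30), 831), -1) = Pow(Add(Mul(-30, Add(-1, Pow(-30, 5), Mul(-1, -30))), 831), -1) = Pow(Add(Mul(-30, Add(-1, -24300000, 30)), 831), -1) = Pow(Add(Mul(-30, -24299971), 831), -1) = Pow(Add(728999130, 831), -1) = Pow(728999961, -1) = Rational(1, 728999961)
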